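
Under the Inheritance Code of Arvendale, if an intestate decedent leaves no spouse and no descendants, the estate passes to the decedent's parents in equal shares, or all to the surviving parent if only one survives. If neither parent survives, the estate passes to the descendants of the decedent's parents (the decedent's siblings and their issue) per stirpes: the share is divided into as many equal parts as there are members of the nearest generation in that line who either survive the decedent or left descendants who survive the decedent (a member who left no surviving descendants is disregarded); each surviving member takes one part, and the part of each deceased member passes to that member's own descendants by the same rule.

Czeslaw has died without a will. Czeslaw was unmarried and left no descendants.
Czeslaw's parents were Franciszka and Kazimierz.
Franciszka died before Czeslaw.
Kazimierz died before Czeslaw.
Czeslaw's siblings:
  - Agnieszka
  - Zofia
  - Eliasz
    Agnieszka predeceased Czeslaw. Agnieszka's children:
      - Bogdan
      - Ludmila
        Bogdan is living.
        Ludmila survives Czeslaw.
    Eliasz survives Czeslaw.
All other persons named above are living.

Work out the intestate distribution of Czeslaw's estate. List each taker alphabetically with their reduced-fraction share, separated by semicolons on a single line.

Neither parent survives and there are no descendants, so the estate passes to Czeslaw's siblings and their issue per stirpes.
The estate is divided into 3 equal shares of 1/3 among Agnieszka, Zofia, Eliasz.
Agnieszka predeceased; the 1/3 allotted to Agnieszka's branch passes to Agnieszka's issue by representation.
The 1/3 is divided into 2 equal shares of 1/6 among Bogdan, Ludmila.
Bogdan is living and takes 1/6.
Ludmila is living and takes 1/6.
Zofia is living and takes 1/3.
Eliasz is living and takes 1/3.

Bogdan 1/6; Eliasz 1/3; Ludmila 1/6; Zofia 1/3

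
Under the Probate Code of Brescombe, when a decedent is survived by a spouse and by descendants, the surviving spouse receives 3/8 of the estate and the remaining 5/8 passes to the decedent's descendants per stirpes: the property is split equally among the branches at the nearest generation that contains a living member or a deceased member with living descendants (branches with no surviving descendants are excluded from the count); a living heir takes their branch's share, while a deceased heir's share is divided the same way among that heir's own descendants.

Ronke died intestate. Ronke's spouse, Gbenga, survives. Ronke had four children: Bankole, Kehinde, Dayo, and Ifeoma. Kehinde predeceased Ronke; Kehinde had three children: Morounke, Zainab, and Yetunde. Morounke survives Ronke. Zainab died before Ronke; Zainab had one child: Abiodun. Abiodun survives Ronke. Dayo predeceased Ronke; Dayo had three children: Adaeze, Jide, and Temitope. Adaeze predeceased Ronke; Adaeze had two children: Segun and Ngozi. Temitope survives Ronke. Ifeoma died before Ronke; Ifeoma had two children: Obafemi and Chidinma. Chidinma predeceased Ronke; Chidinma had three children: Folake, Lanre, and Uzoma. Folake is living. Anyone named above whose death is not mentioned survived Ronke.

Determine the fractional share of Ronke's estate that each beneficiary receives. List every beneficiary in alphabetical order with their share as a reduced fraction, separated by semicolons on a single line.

Abiodun 5/96; Bankole 5/32; Folake 5/192; Gbenga 3/8; Jide 5/96; Lanre 5/192; Morounke 5/96; Ngozi 5/192; Obafemi 5/64; Segun 5/192; Temitope 5/96; Uzoma 5/192; Yetunde 5/96

Gbenga, as surviving spouse, takes 3/8.
The remaining 5/8 passes to Ronke's descendants per stirpes.
The 5/8 is divided into 4 equal shares of 5/32 among Bankole, Kehinde, Dayo, Ifeoma.
Bankole is living and takes 5/32.
Kehinde predeceased; the 5/32 allotted to Kehinde's branch passes to Kehinde's issue by representation.
The 5/32 is divided into 3 equal shares of 5/96 among Morounke, Zainab, Yetunde.
Morounke is living and takes 5/96.
Zainab predeceased; the 5/96 allotted to Zainab's branch passes to Zainab's issue by representation.
Abiodun is the sole taker at this level and receives the full 5/96.
Yetunde is living and takes 5/96.
Dayo predeceased; the 5/32 allotted to Dayo's branch passes to Dayo's issue by representation.
The 5/32 is divided into 3 equal shares of 5/96 among Adaeze, Jide, Temitope.
Adaeze predeceased; the 5/96 allotted to Adaeze's branch passes to Adaeze's issue by representation.
The 5/96 is divided into 2 equal shares of 5/192 among Segun, Ngozi.
Segun is living and takes 5/192.
Ngozi is living and takes 5/192.
Jide is living and takes 5/96.
Temitope is living and takes 5/96.
Ifeoma predeceased; the 5/32 allotted to Ifeoma's branch passes to Ifeoma's issue by representation.
The 5/32 is divided into 2 equal shares of 5/64 among Obafemi, Chidinma.
Obafemi is living and takes 5/64.
Chidinma predeceased; the 5/64 allotted to Chidinma's branch passes to Chidinma's issue by representation.
The 5/64 is divided into 3 equal shares of 5/192 among Folake, Lanre, Uzoma.
Folake is living and takes 5/192.
Lanre is living and takes 5/192.
Uzoma is living and takes 5/192.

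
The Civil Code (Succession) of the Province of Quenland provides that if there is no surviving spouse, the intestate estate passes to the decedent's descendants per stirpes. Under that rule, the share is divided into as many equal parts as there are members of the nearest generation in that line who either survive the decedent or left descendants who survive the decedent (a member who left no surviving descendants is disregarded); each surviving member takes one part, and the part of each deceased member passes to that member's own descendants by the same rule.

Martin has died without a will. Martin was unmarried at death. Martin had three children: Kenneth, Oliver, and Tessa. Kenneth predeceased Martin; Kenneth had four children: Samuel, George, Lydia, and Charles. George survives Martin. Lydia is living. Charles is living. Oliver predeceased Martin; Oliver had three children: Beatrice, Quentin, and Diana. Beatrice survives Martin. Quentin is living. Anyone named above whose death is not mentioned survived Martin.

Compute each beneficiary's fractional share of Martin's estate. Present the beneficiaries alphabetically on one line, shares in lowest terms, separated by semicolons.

There is no surviving spouse, so the entire estate passes to Martin's descendants per stirpes.
The estate is divided into 3 equal shares of 1/3 among Kenneth, Oliver, Tessa.
Kenneth predeceased; the 1/3 allotted to Kenneth's branch passes to Kenneth's issue by representation.
The 1/3 is divided into 4 equal shares of 1/12 among Samuel, George, Lydia, Charles.
Samuel is living and takes 1/12.
George is living and takes 1/12.
Lydia is living and takes 1/12.
Charles is living and takes 1/12.
Oliver predeceased; the 1/3 allotted to Oliver's branch passes to Oliver's issue by representation.
The 1/3 is divided into 3 equal shares of 1/9 among Beatrice, Quentin, Diana.
Beatrice is living and takes 1/9.
Quentin is living and takes 1/9.
Diana is living and takes 1/9.
Tessa is living and takes 1/3.

Beatrice 1/9; Charles 1/12; Diana 1/9; George 1/12; Lydia 1/12; Quentin 1/9; Samuel 1/12; Tessa 1/3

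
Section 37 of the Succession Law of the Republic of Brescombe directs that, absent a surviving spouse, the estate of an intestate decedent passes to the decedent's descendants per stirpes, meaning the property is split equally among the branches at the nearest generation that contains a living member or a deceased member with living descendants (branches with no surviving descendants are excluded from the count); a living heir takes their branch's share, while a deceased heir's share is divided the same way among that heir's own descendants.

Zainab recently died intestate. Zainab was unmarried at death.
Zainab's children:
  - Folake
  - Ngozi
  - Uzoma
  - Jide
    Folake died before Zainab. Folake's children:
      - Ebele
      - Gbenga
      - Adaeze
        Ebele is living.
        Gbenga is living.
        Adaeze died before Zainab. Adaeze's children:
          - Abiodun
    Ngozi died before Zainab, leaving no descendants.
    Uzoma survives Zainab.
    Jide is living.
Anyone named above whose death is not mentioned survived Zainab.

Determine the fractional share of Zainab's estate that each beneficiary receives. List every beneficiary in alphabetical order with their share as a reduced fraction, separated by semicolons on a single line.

There is no surviving spouse, so the entire estate passes to Zainab's descendants per stirpes.
Ngozi left no surviving issue, so that branch lapses and is disregarded.
The estate is divided into 3 equal shares of 1/3 among Folake, Uzoma, Jide.
Folake predeceased; the 1/3 allotted to Folake's branch passes to Folake's issue by representation.
The 1/3 is divided into 3 equal shares of 1/9 among Ebele, Gbenga, Adaeze.
Ebele is living and takes 1/9.
Gbenga is living and takes 1/9.
Adaeze predeceased; the 1/9 allotted to Adaeze's branch passes to Adaeze's issue by representation.
Abiodun is the sole taker at this level and receives the full 1/9.
Uzoma is living and takes 1/3.
Jide is living and takes 1/3.

Abiodun 1/9; Ebele 1/9; Gbenga 1/9; Jide 1/3; Uzoma 1/3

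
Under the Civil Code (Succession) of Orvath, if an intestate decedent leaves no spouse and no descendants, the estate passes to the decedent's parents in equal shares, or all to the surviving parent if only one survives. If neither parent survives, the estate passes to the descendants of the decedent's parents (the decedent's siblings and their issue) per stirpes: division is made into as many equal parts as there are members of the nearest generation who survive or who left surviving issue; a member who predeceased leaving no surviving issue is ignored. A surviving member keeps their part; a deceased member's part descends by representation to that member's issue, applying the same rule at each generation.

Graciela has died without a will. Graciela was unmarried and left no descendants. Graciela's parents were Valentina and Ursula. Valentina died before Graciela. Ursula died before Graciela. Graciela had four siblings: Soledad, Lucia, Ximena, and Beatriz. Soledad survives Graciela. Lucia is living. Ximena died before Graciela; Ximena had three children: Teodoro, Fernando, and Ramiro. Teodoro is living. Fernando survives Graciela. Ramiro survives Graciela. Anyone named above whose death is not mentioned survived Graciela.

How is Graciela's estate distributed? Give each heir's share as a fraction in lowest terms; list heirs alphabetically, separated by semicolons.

Neither parent survives and there are no descendants, so the estate passes to Graciela's siblings and their issue per stirpes.
The estate is divided into 4 equal shares of 1/4 among Soledad, Lucia, Ximena, Beatriz.
Soledad is living and takes 1/4.
Lucia is living and takes 1/4.
Ximena predeceased; the 1/4 allotted to Ximena's branch passes to Ximena's issue by representation.
The 1/4 is divided into 3 equal shares of 1/12 among Teodoro, Fernando, Ramiro.
Teodoro is living and takes 1/12.
Fernando is living and takes 1/12.
Ramiro is living and takes 1/12.
Beatriz is living and takes 1/4.

Beatriz 1/4; Fernando 1/12; Lucia 1/4; Ramiro 1/12; Soledad 1/4; Teodoro 1/12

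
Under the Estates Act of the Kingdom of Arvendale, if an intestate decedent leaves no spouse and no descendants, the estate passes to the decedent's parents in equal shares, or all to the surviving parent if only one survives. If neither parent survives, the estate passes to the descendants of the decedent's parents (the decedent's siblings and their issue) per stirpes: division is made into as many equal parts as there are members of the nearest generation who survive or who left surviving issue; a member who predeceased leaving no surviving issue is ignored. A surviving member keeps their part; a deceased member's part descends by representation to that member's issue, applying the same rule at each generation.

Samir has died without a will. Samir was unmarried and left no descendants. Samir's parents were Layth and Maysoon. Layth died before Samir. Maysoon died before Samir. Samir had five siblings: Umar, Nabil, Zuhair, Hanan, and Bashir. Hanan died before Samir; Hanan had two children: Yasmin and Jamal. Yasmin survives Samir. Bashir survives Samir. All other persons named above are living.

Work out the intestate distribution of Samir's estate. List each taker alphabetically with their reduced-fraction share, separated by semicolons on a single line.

Bashir 1/5; Jamal 1/10; Nabil 1/5; Umar 1/5; Yasmin 1/10; Zuhair 1/5

Neither parent survives and there are no descendants, so the estate passes to Samir's siblings and their issue per stirpes.
The estate is divided into 5 equal shares of 1/5 among Umar, Nabil, Zuhair, Hanan, Bashir.
Umar is living and takes 1/5.
Nabil is living and takes 1/5.
Zuhair is living and takes 1/5.
Hanan predeceased; the 1/5 allotted to Hanan's branch passes to Hanan's issue by representation.
The 1/5 is divided into 2 equal shares of 1/10 among Yasmin, Jamal.
Yasmin is living and takes 1/10.
Jamal is living and takes 1/10.
Bashir is living and takes 1/5.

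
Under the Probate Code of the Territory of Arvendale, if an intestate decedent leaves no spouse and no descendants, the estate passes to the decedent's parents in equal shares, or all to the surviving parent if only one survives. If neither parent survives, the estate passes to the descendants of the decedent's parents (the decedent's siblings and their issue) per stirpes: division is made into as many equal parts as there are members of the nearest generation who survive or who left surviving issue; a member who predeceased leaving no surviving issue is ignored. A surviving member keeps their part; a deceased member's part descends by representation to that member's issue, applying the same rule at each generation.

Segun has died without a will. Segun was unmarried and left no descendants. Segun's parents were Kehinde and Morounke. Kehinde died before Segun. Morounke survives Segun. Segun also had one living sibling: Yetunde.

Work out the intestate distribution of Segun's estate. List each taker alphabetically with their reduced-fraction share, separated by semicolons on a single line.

Morounke 1

Only one parent, Morounke, survives, so Morounke takes the entire estate. The siblings take nothing because a surviving parent has priority.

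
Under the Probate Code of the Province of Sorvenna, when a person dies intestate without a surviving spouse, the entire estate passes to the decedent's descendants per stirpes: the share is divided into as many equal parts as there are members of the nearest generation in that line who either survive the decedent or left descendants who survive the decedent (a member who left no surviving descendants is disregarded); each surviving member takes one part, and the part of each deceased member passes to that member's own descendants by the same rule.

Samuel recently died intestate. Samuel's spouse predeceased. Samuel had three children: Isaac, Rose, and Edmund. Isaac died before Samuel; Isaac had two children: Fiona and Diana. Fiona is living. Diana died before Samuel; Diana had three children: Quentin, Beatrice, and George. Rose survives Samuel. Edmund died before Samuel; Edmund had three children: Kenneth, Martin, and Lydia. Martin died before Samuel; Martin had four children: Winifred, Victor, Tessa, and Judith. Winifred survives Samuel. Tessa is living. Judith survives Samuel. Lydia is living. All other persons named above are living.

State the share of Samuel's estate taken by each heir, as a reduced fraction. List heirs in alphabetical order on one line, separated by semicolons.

There is no surviving spouse, so the entire estate passes to Samuel's descendants per stirpes.
The estate is divided into 3 equal shares of 1/3 among Isaac, Rose, Edmund.
Isaac predeceased; the 1/3 allotted to Isaac's branch passes to Isaac's issue by representation.
The 1/3 is divided into 2 equal shares of 1/6 among Fiona, Diana.
Fiona is living and takes 1/6.
Diana predeceased; the 1/6 allotted to Diana's branch passes to Diana's issue by representation.
The 1/6 is divided into 3 equal shares of 1/18 among Quentin, Beatrice, George.
Quentin is living and takes 1/18.
Beatrice is living and takes 1/18.
George is living and takes 1/18.
Rose is living and takes 1/3.
Edmund predeceased; the 1/3 allotted to Edmund's branch passes to Edmund's issue by representation.
The 1/3 is divided into 3 equal shares of 1/9 among Kenneth, Martin, Lydia.
Kenneth is living and takes 1/9.
Martin predeceased; the 1/9 allotted to Martin's branch passes to Martin's issue by representation.
The 1/9 is divided into 4 equal shares of 1/36 among Winifred, Victor, Tessa, Judith.
Winifred is living and takes 1/36.
Victor is living and takes 1/36.
Tessa is living and takes 1/36.
Judith is living and takes 1/36.
Lydia is living and takes 1/9.

Beatrice 1/18; Fiona 1/6; George 1/18; Judith 1/36; Kenneth 1/9; Lydia 1/9; Quentin 1/18; Rose 1/3; Tessa 1/36; Victor 1/36; Winifred 1/36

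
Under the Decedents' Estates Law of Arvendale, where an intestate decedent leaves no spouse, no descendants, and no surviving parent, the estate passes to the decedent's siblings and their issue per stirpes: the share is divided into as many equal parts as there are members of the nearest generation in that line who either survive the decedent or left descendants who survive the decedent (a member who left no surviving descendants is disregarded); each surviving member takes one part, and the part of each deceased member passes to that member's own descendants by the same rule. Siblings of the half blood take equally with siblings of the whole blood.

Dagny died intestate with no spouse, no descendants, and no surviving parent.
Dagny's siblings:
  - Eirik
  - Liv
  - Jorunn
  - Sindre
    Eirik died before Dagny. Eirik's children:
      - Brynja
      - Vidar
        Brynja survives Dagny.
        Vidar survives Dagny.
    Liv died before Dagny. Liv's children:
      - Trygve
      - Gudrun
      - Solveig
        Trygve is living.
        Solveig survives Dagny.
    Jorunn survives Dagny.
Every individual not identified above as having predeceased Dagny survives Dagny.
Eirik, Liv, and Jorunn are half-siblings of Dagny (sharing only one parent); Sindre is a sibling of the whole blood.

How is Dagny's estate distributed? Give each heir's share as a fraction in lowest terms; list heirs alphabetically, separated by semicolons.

Brynja 1/8; Gudrun 1/12; Jorunn 1/4; Sindre 1/4; Solveig 1/12; Trygve 1/12; Vidar 1/8

No spouse, descendants, or parent survives, so the estate passes to Dagny's siblings per stirpes.
Half-blood and whole-blood siblings take equally under the stated rule.
The estate is divided into 4 equal shares of 1/4 among Eirik, Liv, Jorunn, Sindre.
Eirik predeceased; the 1/4 allotted to Eirik's branch passes to Eirik's issue by representation.
The 1/4 is divided into 2 equal shares of 1/8 among Brynja, Vidar.
Brynja is living and takes 1/8.
Vidar is living and takes 1/8.
Liv predeceased; the 1/4 allotted to Liv's branch passes to Liv's issue by representation.
The 1/4 is divided into 3 equal shares of 1/12 among Trygve, Gudrun, Solveig.
Trygve is living and takes 1/12.
Gudrun is living and takes 1/12.
Solveig is living and takes 1/12.
Jorunn is living and takes 1/4.
Sindre is living and takes 1/4.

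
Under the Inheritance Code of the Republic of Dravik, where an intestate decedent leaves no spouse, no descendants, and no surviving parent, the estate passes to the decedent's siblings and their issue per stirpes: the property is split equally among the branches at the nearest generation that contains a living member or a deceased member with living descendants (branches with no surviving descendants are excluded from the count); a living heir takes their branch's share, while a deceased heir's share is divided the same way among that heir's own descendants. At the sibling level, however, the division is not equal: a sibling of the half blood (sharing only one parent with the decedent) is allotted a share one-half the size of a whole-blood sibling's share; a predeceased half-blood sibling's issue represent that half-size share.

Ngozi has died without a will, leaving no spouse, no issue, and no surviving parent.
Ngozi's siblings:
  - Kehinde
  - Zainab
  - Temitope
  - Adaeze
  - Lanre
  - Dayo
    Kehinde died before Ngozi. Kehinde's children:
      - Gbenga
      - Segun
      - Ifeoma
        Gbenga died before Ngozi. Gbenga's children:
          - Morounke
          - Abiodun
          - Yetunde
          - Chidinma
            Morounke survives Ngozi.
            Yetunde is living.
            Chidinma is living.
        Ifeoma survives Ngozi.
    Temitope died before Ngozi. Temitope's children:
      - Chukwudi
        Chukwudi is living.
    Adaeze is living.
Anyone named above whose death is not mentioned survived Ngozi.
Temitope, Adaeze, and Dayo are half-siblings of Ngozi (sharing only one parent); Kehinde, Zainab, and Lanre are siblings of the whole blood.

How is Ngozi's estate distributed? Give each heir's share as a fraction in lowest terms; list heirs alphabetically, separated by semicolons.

Abiodun 1/54; Adaeze 1/9; Chidinma 1/54; Chukwudi 1/9; Dayo 1/9; Ifeoma 2/27; Lanre 2/9; Morounke 1/54; Segun 2/27; Yetunde 1/54; Zainab 2/9

No spouse, descendants, or parent survives, so the estate passes to Ngozi's siblings per stirpes.
Half-blood siblings count for one-half the weight of whole-blood siblings at the initial division.
Dividing 1 in proportion to weights (total weight 9/2): Kehinde (weight 1) → 2/9; Zainab (weight 1) → 2/9; Temitope (weight 1/2) → 1/9; Adaeze (weight 1/2) → 1/9; Lanre (weight 1) → 2/9; Dayo (weight 1/2) → 1/9.
Kehinde predeceased; the 2/9 allotted to Kehinde's branch passes to Kehinde's issue by representation.
The 2/9 is divided into 3 equal shares of 2/27 among Gbenga, Segun, Ifeoma.
Gbenga predeceased; the 2/27 allotted to Gbenga's branch passes to Gbenga's issue by representation.
The 2/27 is divided into 4 equal shares of 1/54 among Morounke, Abiodun, Yetunde, Chidinma.
Morounke is living and takes 1/54.
Abiodun is living and takes 1/54.
Yetunde is living and takes 1/54.
Chidinma is living and takes 1/54.
Segun is living and takes 2/27.
Ifeoma is living and takes 2/27.
Zainab is living and takes 2/9.
Temitope predeceased; the 1/9 allotted to Temitope's branch passes to Temitope's issue by representation.
Chukwudi is the sole taker at this level and receives the full 1/9.
Adaeze is living and takes 1/9.
Lanre is living and takes 2/9.
Dayo is living and takes 1/9.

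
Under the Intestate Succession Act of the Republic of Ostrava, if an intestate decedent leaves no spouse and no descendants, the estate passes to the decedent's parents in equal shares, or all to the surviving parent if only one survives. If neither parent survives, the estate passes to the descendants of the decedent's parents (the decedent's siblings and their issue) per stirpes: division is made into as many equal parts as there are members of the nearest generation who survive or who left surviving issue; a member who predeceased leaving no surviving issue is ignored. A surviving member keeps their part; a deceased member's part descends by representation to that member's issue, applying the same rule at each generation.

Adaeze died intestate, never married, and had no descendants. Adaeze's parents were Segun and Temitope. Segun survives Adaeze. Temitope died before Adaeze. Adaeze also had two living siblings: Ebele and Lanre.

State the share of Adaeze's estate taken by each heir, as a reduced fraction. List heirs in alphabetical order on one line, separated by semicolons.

Segun 1

Only one parent, Segun, survives, so Segun takes the entire estate. The siblings take nothing because a surviving parent has priority.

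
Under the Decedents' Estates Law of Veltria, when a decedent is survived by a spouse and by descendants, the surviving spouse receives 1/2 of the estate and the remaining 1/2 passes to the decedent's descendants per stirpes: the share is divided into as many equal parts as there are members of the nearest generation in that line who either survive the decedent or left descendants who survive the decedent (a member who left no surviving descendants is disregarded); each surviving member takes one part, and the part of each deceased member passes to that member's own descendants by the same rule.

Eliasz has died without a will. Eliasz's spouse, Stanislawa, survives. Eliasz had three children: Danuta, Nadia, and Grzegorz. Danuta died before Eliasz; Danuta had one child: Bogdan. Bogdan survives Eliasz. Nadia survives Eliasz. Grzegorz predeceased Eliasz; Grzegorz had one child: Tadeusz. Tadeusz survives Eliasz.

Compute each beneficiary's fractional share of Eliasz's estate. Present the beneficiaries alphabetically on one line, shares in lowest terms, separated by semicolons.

Bogdan 1/6; Nadia 1/6; Stanislawa 1/2; Tadeusz 1/6

Stanislawa, as surviving spouse, takes 1/2.
The remaining 1/2 passes to Eliasz's descendants per stirpes.
The 1/2 is divided into 3 equal shares of 1/6 among Danuta, Nadia, Grzegorz.
Danuta predeceased; the 1/6 allotted to Danuta's branch passes to Danuta's issue by representation.
Bogdan is the sole taker at this level and receives the full 1/6.
Nadia is living and takes 1/6.
Grzegorz predeceased; the 1/6 allotted to Grzegorz's branch passes to Grzegorz's issue by representation.
Tadeusz is the sole taker at this level and receives the full 1/6.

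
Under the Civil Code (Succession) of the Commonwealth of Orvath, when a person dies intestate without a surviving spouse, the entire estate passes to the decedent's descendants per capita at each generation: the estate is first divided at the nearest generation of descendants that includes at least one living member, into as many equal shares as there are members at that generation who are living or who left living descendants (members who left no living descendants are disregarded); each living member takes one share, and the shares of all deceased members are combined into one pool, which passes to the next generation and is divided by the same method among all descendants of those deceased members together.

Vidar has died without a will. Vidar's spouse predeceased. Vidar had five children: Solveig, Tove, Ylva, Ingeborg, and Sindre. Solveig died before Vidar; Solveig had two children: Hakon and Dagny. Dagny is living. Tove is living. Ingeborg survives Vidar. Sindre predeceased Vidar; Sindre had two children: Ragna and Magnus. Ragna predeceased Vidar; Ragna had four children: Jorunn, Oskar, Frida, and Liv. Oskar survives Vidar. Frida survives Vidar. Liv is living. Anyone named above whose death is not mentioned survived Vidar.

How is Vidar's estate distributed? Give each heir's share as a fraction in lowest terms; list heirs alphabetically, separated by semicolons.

Dagny 1/10; Frida 1/40; Hakon 1/10; Ingeborg 1/5; Jorunn 1/40; Liv 1/40; Magnus 1/10; Oskar 1/40; Tove 1/5; Ylva 1/5

There is no surviving spouse, so the entire estate passes to Vidar's descendants per capita at each generation.
At generation 1 (Solveig, Tove, Ylva, Ingeborg, Sindre) there are 5 shares of (1)/5 = 1/5 each.
Living: Tove, Ylva, and Ingeborg — each takes 1/5.
Deceased: Solveig and Sindre. Their combined 2/5 is pooled and carried to generation 2.
At generation 2 (Hakon, Dagny, Ragna, Magnus) there are 4 shares of (2/5)/4 = 1/10 each.
Living: Hakon, Dagny, and Magnus — each takes 1/10.
Deceased: Ragna. That 1/10 share is carried to generation 3.
At generation 3 (Jorunn, Oskar, Frida, Liv) there are 4 shares of (1/10)/4 = 1/40 each.
Living: Jorunn, Oskar, Frida, and Liv — each takes 1/40.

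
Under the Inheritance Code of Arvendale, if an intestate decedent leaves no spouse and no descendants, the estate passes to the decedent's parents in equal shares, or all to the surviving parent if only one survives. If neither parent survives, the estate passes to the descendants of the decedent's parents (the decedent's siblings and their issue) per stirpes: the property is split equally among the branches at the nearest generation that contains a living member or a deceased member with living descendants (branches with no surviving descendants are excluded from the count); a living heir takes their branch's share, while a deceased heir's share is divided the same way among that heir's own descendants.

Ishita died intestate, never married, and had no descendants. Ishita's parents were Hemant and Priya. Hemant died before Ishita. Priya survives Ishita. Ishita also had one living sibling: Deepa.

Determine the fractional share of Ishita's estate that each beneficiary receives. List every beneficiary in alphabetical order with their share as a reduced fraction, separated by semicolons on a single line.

Only one parent, Priya, survives, so Priya takes the entire estate. The siblings take nothing because a surviving parent has priority.

Priya 1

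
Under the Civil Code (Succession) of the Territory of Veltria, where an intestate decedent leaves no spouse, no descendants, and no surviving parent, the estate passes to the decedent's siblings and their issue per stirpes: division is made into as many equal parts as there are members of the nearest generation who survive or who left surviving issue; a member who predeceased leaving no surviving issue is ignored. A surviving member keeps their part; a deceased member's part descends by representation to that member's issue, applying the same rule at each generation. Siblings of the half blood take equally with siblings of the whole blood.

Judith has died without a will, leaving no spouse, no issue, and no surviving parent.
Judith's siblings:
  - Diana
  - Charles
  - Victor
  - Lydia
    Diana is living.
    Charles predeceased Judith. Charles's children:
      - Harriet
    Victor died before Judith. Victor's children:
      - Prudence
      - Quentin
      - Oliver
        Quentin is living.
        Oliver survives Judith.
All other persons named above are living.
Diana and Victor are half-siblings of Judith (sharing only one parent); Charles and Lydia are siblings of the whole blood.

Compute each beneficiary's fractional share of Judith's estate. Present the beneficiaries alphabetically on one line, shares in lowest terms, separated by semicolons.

Diana 1/4; Harriet 1/4; Lydia 1/4; Oliver 1/12; Prudence 1/12; Quentin 1/12

No spouse, descendants, or parent survives, so the estate passes to Judith's siblings per stirpes.
Half-blood and whole-blood siblings take equally under the stated rule.
The estate is divided into 4 equal shares of 1/4 among Diana, Charles, Victor, Lydia.
Diana is living and takes 1/4.
Charles predeceased; the 1/4 allotted to Charles's branch passes to Charles's issue by representation.
Harriet is the sole taker at this level and receives the full 1/4.
Victor predeceased; the 1/4 allotted to Victor's branch passes to Victor's issue by representation.
The 1/4 is divided into 3 equal shares of 1/12 among Prudence, Quentin, Oliver.
Prudence is living and takes 1/12.
Quentin is living and takes 1/12.
Oliver is living and takes 1/12.
Lydia is living and takes 1/4.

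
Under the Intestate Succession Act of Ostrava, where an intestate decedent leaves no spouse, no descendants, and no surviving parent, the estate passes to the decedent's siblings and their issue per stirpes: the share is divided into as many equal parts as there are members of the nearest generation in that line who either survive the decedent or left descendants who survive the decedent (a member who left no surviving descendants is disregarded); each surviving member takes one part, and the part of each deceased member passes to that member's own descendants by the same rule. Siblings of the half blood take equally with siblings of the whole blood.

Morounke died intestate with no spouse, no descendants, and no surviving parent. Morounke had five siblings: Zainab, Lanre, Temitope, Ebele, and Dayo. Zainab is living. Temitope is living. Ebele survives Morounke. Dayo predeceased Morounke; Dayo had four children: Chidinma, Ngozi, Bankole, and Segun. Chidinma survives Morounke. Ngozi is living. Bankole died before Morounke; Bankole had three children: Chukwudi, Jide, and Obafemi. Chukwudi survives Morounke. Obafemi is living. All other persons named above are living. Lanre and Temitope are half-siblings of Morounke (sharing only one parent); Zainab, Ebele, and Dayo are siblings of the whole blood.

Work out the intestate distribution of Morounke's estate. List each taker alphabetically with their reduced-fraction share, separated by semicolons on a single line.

Chidinma 1/20; Chukwudi 1/60; Ebele 1/5; Jide 1/60; Lanre 1/5; Ngozi 1/20; Obafemi 1/60; Segun 1/20; Temitope 1/5; Zainab 1/5

No spouse, descendants, or parent survives, so the estate passes to Morounke's siblings per stirpes.
Half-blood and whole-blood siblings take equally under the stated rule.
The estate is divided into 5 equal shares of 1/5 among Zainab, Lanre, Temitope, Ebele, Dayo.
Zainab is living and takes 1/5.
Lanre is living and takes 1/5.
Temitope is living and takes 1/5.
Ebele is living and takes 1/5.
Dayo predeceased; the 1/5 allotted to Dayo's branch passes to Dayo's issue by representation.
The 1/5 is divided into 4 equal shares of 1/20 among Chidinma, Ngozi, Bankole, Segun.
Chidinma is living and takes 1/20.
Ngozi is living and takes 1/20.
Bankole predeceased; the 1/20 allotted to Bankole's branch passes to Bankole's issue by representation.
The 1/20 is divided into 3 equal shares of 1/60 among Chukwudi, Jide, Obafemi.
Chukwudi is living and takes 1/60.
Jide is living and takes 1/60.
Obafemi is living and takes 1/60.
Segun is living and takes 1/20.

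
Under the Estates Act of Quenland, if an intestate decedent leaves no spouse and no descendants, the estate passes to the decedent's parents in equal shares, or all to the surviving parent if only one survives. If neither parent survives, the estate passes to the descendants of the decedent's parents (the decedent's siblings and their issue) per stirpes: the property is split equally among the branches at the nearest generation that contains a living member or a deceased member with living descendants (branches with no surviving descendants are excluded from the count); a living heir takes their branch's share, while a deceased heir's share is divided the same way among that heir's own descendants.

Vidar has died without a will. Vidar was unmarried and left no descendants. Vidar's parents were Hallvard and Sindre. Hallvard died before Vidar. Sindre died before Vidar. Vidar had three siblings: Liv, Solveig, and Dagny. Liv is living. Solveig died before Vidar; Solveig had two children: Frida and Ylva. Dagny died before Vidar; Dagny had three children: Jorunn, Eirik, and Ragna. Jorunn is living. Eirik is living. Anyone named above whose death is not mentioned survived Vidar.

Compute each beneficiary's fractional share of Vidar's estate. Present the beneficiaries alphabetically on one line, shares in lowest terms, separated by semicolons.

Eirik 1/9; Frida 1/6; Jorunn 1/9; Liv 1/3; Ragna 1/9; Ylva 1/6

Neither parent survives and there are no descendants, so the estate passes to Vidar's siblings and their issue per stirpes.
The estate is divided into 3 equal shares of 1/3 among Liv, Solveig, Dagny.
Liv is living and takes 1/3.
Solveig predeceased; the 1/3 allotted to Solveig's branch passes to Solveig's issue by representation.
The 1/3 is divided into 2 equal shares of 1/6 among Frida, Ylva.
Frida is living and takes 1/6.
Ylva is living and takes 1/6.
Dagny predeceased; the 1/3 allotted to Dagny's branch passes to Dagny's issue by representation.
The 1/3 is divided into 3 equal shares of 1/9 among Jorunn, Eirik, Ragna.
Jorunn is living and takes 1/9.
Eirik is living and takes 1/9.
Ragna is living and takes 1/9.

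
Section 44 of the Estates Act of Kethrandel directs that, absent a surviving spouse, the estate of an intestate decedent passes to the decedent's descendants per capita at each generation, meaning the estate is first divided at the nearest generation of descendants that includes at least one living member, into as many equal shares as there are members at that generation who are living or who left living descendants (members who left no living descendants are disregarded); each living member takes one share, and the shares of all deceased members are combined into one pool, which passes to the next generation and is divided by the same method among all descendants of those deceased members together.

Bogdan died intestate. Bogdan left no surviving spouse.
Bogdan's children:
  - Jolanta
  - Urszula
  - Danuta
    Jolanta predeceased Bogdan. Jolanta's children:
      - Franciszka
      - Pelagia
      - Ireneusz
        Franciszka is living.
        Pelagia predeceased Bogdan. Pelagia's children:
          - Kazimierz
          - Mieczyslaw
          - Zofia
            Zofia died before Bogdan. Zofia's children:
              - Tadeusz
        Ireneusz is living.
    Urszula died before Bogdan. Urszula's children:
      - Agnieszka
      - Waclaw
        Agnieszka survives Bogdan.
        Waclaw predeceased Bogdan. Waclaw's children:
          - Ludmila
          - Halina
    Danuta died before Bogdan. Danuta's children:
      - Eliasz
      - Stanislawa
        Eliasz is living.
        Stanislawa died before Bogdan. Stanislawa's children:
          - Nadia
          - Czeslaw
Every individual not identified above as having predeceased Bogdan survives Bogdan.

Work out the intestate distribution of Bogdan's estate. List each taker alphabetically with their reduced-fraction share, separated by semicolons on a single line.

There is no surviving spouse, so the entire estate passes to Bogdan's descendants per capita at each generation.
No one at generation 1 (Jolanta, Urszula, Danuta) is living; moving to the next generation.
At generation 2 (Franciszka, Pelagia, Ireneusz, Agnieszka, Waclaw, Eliasz, Stanislawa) there are 7 shares of (1)/7 = 1/7 each.
Living: Franciszka, Ireneusz, Agnieszka, and Eliasz — each takes 1/7.
Deceased: Pelagia, Waclaw, and Stanislawa. Their combined 3/7 is pooled and carried to generation 3.
At generation 3 (Kazimierz, Mieczyslaw, Zofia, Ludmila, Halina, Nadia, Czeslaw) there are 7 shares of (3/7)/7 = 3/49 each.
Living: Kazimierz, Mieczyslaw, Ludmila, Halina, Nadia, and Czeslaw — each takes 3/49.
Deceased: Zofia. That 3/49 share is carried to generation 4.
At generation 4 (Tadeusz) there are 1 shares of (3/49)/1 = 3/49 each.
Living: Tadeusz — each takes 3/49.

Agnieszka 1/7; Czeslaw 3/49; Eliasz 1/7; Franciszka 1/7; Halina 3/49; Ireneusz 1/7; Kazimierz 3/49; Ludmila 3/49; Mieczyslaw 3/49; Nadia 3/49; Tadeusz 3/49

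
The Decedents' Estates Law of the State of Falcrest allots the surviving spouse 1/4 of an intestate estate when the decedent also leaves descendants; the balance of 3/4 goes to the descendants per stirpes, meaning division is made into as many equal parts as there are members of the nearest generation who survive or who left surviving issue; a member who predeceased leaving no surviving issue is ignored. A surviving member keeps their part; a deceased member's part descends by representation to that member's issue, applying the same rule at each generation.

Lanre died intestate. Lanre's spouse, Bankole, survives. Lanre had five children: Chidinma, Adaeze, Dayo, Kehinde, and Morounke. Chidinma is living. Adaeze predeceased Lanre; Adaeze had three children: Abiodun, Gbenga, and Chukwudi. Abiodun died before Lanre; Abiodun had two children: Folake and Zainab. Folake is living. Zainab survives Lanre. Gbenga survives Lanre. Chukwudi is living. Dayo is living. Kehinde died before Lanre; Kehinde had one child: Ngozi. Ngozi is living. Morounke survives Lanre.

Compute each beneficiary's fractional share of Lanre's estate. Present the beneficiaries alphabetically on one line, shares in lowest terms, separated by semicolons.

Bankole 1/4; Chidinma 3/20; Chukwudi 1/20; Dayo 3/20; Folake 1/40; Gbenga 1/20; Morounke 3/20; Ngozi 3/20; Zainab 1/40

Bankole, as surviving spouse, takes 1/4.
The remaining 3/4 passes to Lanre's descendants per stirpes.
The 3/4 is divided into 5 equal shares of 3/20 among Chidinma, Adaeze, Dayo, Kehinde, Morounke.
Chidinma is living and takes 3/20.
Adaeze predeceased; the 3/20 allotted to Adaeze's branch passes to Adaeze's issue by representation.
The 3/20 is divided into 3 equal shares of 1/20 among Abiodun, Gbenga, Chukwudi.
Abiodun predeceased; the 1/20 allotted to Abiodun's branch passes to Abiodun's issue by representation.
The 1/20 is divided into 2 equal shares of 1/40 among Folake, Zainab.
Folake is living and takes 1/40.
Zainab is living and takes 1/40.
Gbenga is living and takes 1/20.
Chukwudi is living and takes 1/20.
Dayo is living and takes 3/20.
Kehinde predeceased; the 3/20 allotted to Kehinde's branch passes to Kehinde's issue by representation.
Ngozi is the sole taker at this level and receives the full 3/20.
Morounke is living and takes 3/20.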